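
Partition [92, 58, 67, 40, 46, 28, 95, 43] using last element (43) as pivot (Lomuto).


Pivot: 43
  40 <= 43: swap -> [40, 58, 67, 92, 46, 28, 95, 43]
  28 <= 43: swap -> [40, 28, 67, 92, 46, 58, 95, 43]
Place pivot at 2: [40, 28, 43, 92, 46, 58, 95, 67]

Partitioned: [40, 28, 43, 92, 46, 58, 95, 67]


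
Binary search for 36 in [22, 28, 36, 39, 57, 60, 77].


Step 1: lo=0, hi=6, mid=3, val=39
Step 2: lo=0, hi=2, mid=1, val=28
Step 3: lo=2, hi=2, mid=2, val=36

Found at index 2


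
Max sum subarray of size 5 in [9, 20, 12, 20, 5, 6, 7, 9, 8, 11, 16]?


[0:5]: 66
[1:6]: 63
[2:7]: 50
[3:8]: 47
[4:9]: 35
[5:10]: 41
[6:11]: 51

Max: 66 at [0:5]


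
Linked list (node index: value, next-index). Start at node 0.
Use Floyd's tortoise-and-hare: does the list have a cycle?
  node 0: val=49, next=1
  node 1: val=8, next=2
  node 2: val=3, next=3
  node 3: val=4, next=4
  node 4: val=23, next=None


Floyd's tortoise (slow, +1) and hare (fast, +2):
  init: slow=0, fast=0
  step 1: slow=1, fast=2
  step 2: slow=2, fast=4
  step 3: fast -> None, no cycle

Cycle: no


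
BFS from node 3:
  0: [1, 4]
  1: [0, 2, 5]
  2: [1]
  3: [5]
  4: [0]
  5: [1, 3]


Visit 3, enqueue [5]
Visit 5, enqueue [1]
Visit 1, enqueue [0, 2]
Visit 0, enqueue [4]
Visit 2, enqueue []
Visit 4, enqueue []

BFS order: [3, 5, 1, 0, 2, 4]


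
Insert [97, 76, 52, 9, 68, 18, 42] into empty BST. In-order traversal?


Insert 97: root
Insert 76: L from 97
Insert 52: L from 97 -> L from 76
Insert 9: L from 97 -> L from 76 -> L from 52
Insert 68: L from 97 -> L from 76 -> R from 52
Insert 18: L from 97 -> L from 76 -> L from 52 -> R from 9
Insert 42: L from 97 -> L from 76 -> L from 52 -> R from 9 -> R from 18

In-order: [9, 18, 42, 52, 68, 76, 97]


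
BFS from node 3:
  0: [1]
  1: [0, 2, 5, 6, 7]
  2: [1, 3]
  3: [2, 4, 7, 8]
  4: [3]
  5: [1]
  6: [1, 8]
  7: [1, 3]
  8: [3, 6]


Visit 3, enqueue [2, 4, 7, 8]
Visit 2, enqueue [1]
Visit 4, enqueue []
Visit 7, enqueue []
Visit 8, enqueue [6]
Visit 1, enqueue [0, 5]
Visit 6, enqueue []
Visit 0, enqueue []
Visit 5, enqueue []

BFS order: [3, 2, 4, 7, 8, 1, 6, 0, 5]


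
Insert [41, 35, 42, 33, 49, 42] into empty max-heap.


Insert 41: [41]
Insert 35: [41, 35]
Insert 42: [42, 35, 41]
Insert 33: [42, 35, 41, 33]
Insert 49: [49, 42, 41, 33, 35]
Insert 42: [49, 42, 42, 33, 35, 41]

Final heap: [49, 42, 42, 33, 35, 41]


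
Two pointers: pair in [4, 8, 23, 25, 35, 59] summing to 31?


lo=0(4)+hi=5(59)=63
lo=0(4)+hi=4(35)=39
lo=0(4)+hi=3(25)=29
lo=1(8)+hi=3(25)=33
lo=1(8)+hi=2(23)=31

Yes: 8+23=31


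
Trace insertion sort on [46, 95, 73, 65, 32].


Initial: [46, 95, 73, 65, 32]
Insert 95: [46, 95, 73, 65, 32]
Insert 73: [46, 73, 95, 65, 32]
Insert 65: [46, 65, 73, 95, 32]
Insert 32: [32, 46, 65, 73, 95]

Sorted: [32, 46, 65, 73, 95]


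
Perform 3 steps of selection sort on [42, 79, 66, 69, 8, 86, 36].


Initial: [42, 79, 66, 69, 8, 86, 36]
Step 1: min=8 at 4
  Swap: [8, 79, 66, 69, 42, 86, 36]
Step 2: min=36 at 6
  Swap: [8, 36, 66, 69, 42, 86, 79]
Step 3: min=42 at 4
  Swap: [8, 36, 42, 69, 66, 86, 79]

After 3 steps: [8, 36, 42, 69, 66, 86, 79]


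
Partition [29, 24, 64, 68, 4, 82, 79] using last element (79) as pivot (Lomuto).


Pivot: 79
  29 <= 79: advance i (no swap)
  24 <= 79: advance i (no swap)
  64 <= 79: advance i (no swap)
  68 <= 79: advance i (no swap)
  4 <= 79: advance i (no swap)
Place pivot at 5: [29, 24, 64, 68, 4, 79, 82]

Partitioned: [29, 24, 64, 68, 4, 79, 82]


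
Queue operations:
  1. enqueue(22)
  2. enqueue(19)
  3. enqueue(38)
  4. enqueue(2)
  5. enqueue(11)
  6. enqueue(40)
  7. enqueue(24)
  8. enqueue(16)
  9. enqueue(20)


enqueue(22) -> [22]
enqueue(19) -> [22, 19]
enqueue(38) -> [22, 19, 38]
enqueue(2) -> [22, 19, 38, 2]
enqueue(11) -> [22, 19, 38, 2, 11]
enqueue(40) -> [22, 19, 38, 2, 11, 40]
enqueue(24) -> [22, 19, 38, 2, 11, 40, 24]
enqueue(16) -> [22, 19, 38, 2, 11, 40, 24, 16]
enqueue(20) -> [22, 19, 38, 2, 11, 40, 24, 16, 20]

Final queue: [22, 19, 38, 2, 11, 40, 24, 16, 20]


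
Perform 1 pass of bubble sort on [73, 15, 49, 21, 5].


Initial: [73, 15, 49, 21, 5]
Pass 1: [15, 49, 21, 5, 73] (4 swaps)

After 1 pass: [15, 49, 21, 5, 73]


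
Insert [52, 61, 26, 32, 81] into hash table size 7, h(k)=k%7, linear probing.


Insert 52: h=3 -> slot 3
Insert 61: h=5 -> slot 5
Insert 26: h=5, 1 probes -> slot 6
Insert 32: h=4 -> slot 4
Insert 81: h=4, 3 probes -> slot 0

Table: [81, None, None, 52, 32, 61, 26]


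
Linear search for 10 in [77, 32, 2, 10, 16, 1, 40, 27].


i=0: 77!=10
i=1: 32!=10
i=2: 2!=10
i=3: 10==10 found!

Found at 3, 4 comps


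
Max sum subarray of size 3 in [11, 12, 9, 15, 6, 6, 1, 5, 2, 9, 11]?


[0:3]: 32
[1:4]: 36
[2:5]: 30
[3:6]: 27
[4:7]: 13
[5:8]: 12
[6:9]: 8
[7:10]: 16
[8:11]: 22

Max: 36 at [1:4]


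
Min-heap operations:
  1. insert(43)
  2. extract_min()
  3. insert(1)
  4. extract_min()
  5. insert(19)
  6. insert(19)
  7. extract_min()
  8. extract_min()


insert(43) -> [43]
extract_min()->43, []
insert(1) -> [1]
extract_min()->1, []
insert(19) -> [19]
insert(19) -> [19, 19]
extract_min()->19, [19]
extract_min()->19, []

Final heap: []


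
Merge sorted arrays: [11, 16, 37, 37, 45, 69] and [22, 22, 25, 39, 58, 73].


Take 11 from A
Take 16 from A
Take 22 from B
Take 22 from B
Take 25 from B
Take 37 from A
Take 37 from A
Take 39 from B
Take 45 from A
Take 58 from B
Take 69 from A

Merged: [11, 16, 22, 22, 25, 37, 37, 39, 45, 58, 69, 73]


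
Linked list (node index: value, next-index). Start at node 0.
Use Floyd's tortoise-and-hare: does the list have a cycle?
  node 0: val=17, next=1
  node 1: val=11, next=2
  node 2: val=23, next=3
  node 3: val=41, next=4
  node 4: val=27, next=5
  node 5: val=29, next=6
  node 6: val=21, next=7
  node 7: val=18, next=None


Floyd's tortoise (slow, +1) and hare (fast, +2):
  init: slow=0, fast=0
  step 1: slow=1, fast=2
  step 2: slow=2, fast=4
  step 3: slow=3, fast=6
  step 4: fast 6->7->None, no cycle

Cycle: no


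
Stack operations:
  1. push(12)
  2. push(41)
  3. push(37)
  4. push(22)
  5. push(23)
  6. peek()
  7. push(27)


push(12) -> [12]
push(41) -> [12, 41]
push(37) -> [12, 41, 37]
push(22) -> [12, 41, 37, 22]
push(23) -> [12, 41, 37, 22, 23]
peek()->23
push(27) -> [12, 41, 37, 22, 23, 27]

Final stack: [12, 41, 37, 22, 23, 27]


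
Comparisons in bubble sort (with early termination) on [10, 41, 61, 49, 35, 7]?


Algorithm: bubble sort (with early termination)
Input: [10, 41, 61, 49, 35, 7]
Sorted: [7, 10, 35, 41, 49, 61]

15


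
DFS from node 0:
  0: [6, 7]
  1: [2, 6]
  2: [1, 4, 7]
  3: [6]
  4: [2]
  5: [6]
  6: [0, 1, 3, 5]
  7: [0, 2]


Visit 0, push [7, 6]
Visit 6, push [5, 3, 1]
Visit 1, push [2]
Visit 2, push [7, 4]
Visit 4, push []
Visit 7, push []
Visit 3, push []
Visit 5, push []

DFS order: [0, 6, 1, 2, 4, 7, 3, 5]


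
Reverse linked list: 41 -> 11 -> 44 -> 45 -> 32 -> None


Step 1: curr=41, set curr.next=prev(None) | reversed so far: 41
Step 2: curr=11, set curr.next=prev(41) | reversed so far: 11 -> 41
Step 3: curr=44, set curr.next=prev(11) | reversed so far: 44 -> 11 -> 41
Step 4: curr=45, set curr.next=prev(44) | reversed so far: 45 -> 44 -> 11 -> 41
Step 5: curr=32, set curr.next=prev(45) | reversed so far: 32 -> 45 -> 44 -> 11 -> 41

32 -> 45 -> 44 -> 11 -> 41 -> None


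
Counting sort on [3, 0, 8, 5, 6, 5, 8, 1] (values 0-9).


Input: [3, 0, 8, 5, 6, 5, 8, 1]
Counts: [1, 1, 0, 1, 0, 2, 1, 0, 2, 0]

Sorted: [0, 1, 3, 5, 5, 6, 8, 8]


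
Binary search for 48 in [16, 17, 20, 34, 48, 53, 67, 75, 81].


Step 1: lo=0, hi=8, mid=4, val=48

Found at index 4


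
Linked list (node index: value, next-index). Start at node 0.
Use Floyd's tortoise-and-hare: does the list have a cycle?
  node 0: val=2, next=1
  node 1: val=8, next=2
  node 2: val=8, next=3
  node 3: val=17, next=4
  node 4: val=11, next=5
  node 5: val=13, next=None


Floyd's tortoise (slow, +1) and hare (fast, +2):
  init: slow=0, fast=0
  step 1: slow=1, fast=2
  step 2: slow=2, fast=4
  step 3: fast 4->5->None, no cycle

Cycle: no


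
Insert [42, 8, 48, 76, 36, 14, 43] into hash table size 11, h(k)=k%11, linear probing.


Insert 42: h=9 -> slot 9
Insert 8: h=8 -> slot 8
Insert 48: h=4 -> slot 4
Insert 76: h=10 -> slot 10
Insert 36: h=3 -> slot 3
Insert 14: h=3, 2 probes -> slot 5
Insert 43: h=10, 1 probes -> slot 0

Table: [43, None, None, 36, 48, 14, None, None, 8, 42, 76]


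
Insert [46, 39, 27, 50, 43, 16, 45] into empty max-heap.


Insert 46: [46]
Insert 39: [46, 39]
Insert 27: [46, 39, 27]
Insert 50: [50, 46, 27, 39]
Insert 43: [50, 46, 27, 39, 43]
Insert 16: [50, 46, 27, 39, 43, 16]
Insert 45: [50, 46, 45, 39, 43, 16, 27]

Final heap: [50, 46, 45, 39, 43, 16, 27]


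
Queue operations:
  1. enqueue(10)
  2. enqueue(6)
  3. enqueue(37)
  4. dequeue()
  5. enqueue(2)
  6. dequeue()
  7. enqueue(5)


enqueue(10) -> [10]
enqueue(6) -> [10, 6]
enqueue(37) -> [10, 6, 37]
dequeue()->10, [6, 37]
enqueue(2) -> [6, 37, 2]
dequeue()->6, [37, 2]
enqueue(5) -> [37, 2, 5]

Final queue: [37, 2, 5]


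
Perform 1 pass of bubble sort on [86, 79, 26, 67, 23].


Initial: [86, 79, 26, 67, 23]
Pass 1: [79, 26, 67, 23, 86] (4 swaps)

After 1 pass: [79, 26, 67, 23, 86]


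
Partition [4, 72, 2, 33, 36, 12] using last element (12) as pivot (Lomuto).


Pivot: 12
  4 <= 12: advance i (no swap)
  2 <= 12: swap -> [4, 2, 72, 33, 36, 12]
Place pivot at 2: [4, 2, 12, 33, 36, 72]

Partitioned: [4, 2, 12, 33, 36, 72]


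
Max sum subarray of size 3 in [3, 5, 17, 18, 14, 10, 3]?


[0:3]: 25
[1:4]: 40
[2:5]: 49
[3:6]: 42
[4:7]: 27

Max: 49 at [2:5]


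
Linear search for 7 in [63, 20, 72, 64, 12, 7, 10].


i=0: 63!=7
i=1: 20!=7
i=2: 72!=7
i=3: 64!=7
i=4: 12!=7
i=5: 7==7 found!

Found at 5, 6 comps


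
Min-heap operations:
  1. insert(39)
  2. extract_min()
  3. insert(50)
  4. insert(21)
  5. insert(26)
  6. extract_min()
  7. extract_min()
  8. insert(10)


insert(39) -> [39]
extract_min()->39, []
insert(50) -> [50]
insert(21) -> [21, 50]
insert(26) -> [21, 50, 26]
extract_min()->21, [26, 50]
extract_min()->26, [50]
insert(10) -> [10, 50]

Final heap: [10, 50]


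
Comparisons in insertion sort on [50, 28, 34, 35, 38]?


Algorithm: insertion sort
Input: [50, 28, 34, 35, 38]
Sorted: [28, 34, 35, 38, 50]

7


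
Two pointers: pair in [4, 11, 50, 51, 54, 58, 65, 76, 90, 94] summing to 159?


lo=0(4)+hi=9(94)=98
lo=1(11)+hi=9(94)=105
lo=2(50)+hi=9(94)=144
lo=3(51)+hi=9(94)=145
lo=4(54)+hi=9(94)=148
lo=5(58)+hi=9(94)=152
lo=6(65)+hi=9(94)=159

Yes: 65+94=159


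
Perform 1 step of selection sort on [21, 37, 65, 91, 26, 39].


Initial: [21, 37, 65, 91, 26, 39]
Step 1: min=21 at 0
  Swap: [21, 37, 65, 91, 26, 39]

After 1 step: [21, 37, 65, 91, 26, 39]


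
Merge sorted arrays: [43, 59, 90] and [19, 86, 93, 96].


Take 19 from B
Take 43 from A
Take 59 from A
Take 86 from B
Take 90 from A

Merged: [19, 43, 59, 86, 90, 93, 96]


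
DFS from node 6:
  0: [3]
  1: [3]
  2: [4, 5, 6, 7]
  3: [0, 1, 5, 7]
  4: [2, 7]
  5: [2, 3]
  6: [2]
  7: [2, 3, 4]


Visit 6, push [2]
Visit 2, push [7, 5, 4]
Visit 4, push [7]
Visit 7, push [3]
Visit 3, push [5, 1, 0]
Visit 0, push []
Visit 1, push []
Visit 5, push []

DFS order: [6, 2, 4, 7, 3, 0, 1, 5]


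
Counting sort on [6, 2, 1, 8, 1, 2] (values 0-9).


Input: [6, 2, 1, 8, 1, 2]
Counts: [0, 2, 2, 0, 0, 0, 1, 0, 1, 0]

Sorted: [1, 1, 2, 2, 6, 8]


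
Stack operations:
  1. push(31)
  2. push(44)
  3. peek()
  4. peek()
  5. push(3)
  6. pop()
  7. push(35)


push(31) -> [31]
push(44) -> [31, 44]
peek()->44
peek()->44
push(3) -> [31, 44, 3]
pop()->3, [31, 44]
push(35) -> [31, 44, 35]

Final stack: [31, 44, 35]


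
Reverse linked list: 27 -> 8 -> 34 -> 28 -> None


Step 1: curr=27, set curr.next=prev(None) | reversed so far: 27
Step 2: curr=8, set curr.next=prev(27) | reversed so far: 8 -> 27
Step 3: curr=34, set curr.next=prev(8) | reversed so far: 34 -> 8 -> 27
Step 4: curr=28, set curr.next=prev(34) | reversed so far: 28 -> 34 -> 8 -> 27

28 -> 34 -> 8 -> 27 -> None


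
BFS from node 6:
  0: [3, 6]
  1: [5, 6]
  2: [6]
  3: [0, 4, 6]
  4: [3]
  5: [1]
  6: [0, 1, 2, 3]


Visit 6, enqueue [0, 1, 2, 3]
Visit 0, enqueue []
Visit 1, enqueue [5]
Visit 2, enqueue []
Visit 3, enqueue [4]
Visit 5, enqueue []
Visit 4, enqueue []

BFS order: [6, 0, 1, 2, 3, 5, 4]


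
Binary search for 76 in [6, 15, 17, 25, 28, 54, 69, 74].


Step 1: lo=0, hi=7, mid=3, val=25
Step 2: lo=4, hi=7, mid=5, val=54
Step 3: lo=6, hi=7, mid=6, val=69
Step 4: lo=7, hi=7, mid=7, val=74

Not found


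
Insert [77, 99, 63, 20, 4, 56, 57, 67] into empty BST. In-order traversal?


Insert 77: root
Insert 99: R from 77
Insert 63: L from 77
Insert 20: L from 77 -> L from 63
Insert 4: L from 77 -> L from 63 -> L from 20
Insert 56: L from 77 -> L from 63 -> R from 20
Insert 57: L from 77 -> L from 63 -> R from 20 -> R from 56
Insert 67: L from 77 -> R from 63

In-order: [4, 20, 56, 57, 63, 67, 77, 99]


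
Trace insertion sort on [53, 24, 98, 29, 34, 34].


Initial: [53, 24, 98, 29, 34, 34]
Insert 24: [24, 53, 98, 29, 34, 34]
Insert 98: [24, 53, 98, 29, 34, 34]
Insert 29: [24, 29, 53, 98, 34, 34]
Insert 34: [24, 29, 34, 53, 98, 34]
Insert 34: [24, 29, 34, 34, 53, 98]

Sorted: [24, 29, 34, 34, 53, 98]


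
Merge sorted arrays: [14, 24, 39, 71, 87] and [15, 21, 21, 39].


Take 14 from A
Take 15 from B
Take 21 from B
Take 21 from B
Take 24 from A
Take 39 from A
Take 39 from B

Merged: [14, 15, 21, 21, 24, 39, 39, 71, 87]


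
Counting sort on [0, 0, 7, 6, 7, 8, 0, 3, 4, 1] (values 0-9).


Input: [0, 0, 7, 6, 7, 8, 0, 3, 4, 1]
Counts: [3, 1, 0, 1, 1, 0, 1, 2, 1, 0]

Sorted: [0, 0, 0, 1, 3, 4, 6, 7, 7, 8]


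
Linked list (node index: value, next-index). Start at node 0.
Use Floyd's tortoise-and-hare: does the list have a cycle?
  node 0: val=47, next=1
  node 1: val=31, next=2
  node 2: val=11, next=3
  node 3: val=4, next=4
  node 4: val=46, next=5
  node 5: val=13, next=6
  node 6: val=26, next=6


Floyd's tortoise (slow, +1) and hare (fast, +2):
  init: slow=0, fast=0
  step 1: slow=1, fast=2
  step 2: slow=2, fast=4
  step 3: slow=3, fast=6
  step 4: slow=4, fast=6
  step 5: slow=5, fast=6
  step 6: slow=6, fast=6
  slow == fast at node 6: cycle detected

Cycle: yes


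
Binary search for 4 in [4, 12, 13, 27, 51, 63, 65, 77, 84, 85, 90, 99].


Step 1: lo=0, hi=11, mid=5, val=63
Step 2: lo=0, hi=4, mid=2, val=13
Step 3: lo=0, hi=1, mid=0, val=4

Found at index 0


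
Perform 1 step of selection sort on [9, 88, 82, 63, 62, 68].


Initial: [9, 88, 82, 63, 62, 68]
Step 1: min=9 at 0
  Swap: [9, 88, 82, 63, 62, 68]

After 1 step: [9, 88, 82, 63, 62, 68]


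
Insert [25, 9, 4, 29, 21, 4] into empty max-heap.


Insert 25: [25]
Insert 9: [25, 9]
Insert 4: [25, 9, 4]
Insert 29: [29, 25, 4, 9]
Insert 21: [29, 25, 4, 9, 21]
Insert 4: [29, 25, 4, 9, 21, 4]

Final heap: [29, 25, 4, 9, 21, 4]


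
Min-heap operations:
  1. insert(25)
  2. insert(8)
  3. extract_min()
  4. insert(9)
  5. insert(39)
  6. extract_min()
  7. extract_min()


insert(25) -> [25]
insert(8) -> [8, 25]
extract_min()->8, [25]
insert(9) -> [9, 25]
insert(39) -> [9, 25, 39]
extract_min()->9, [25, 39]
extract_min()->25, [39]

Final heap: [39]


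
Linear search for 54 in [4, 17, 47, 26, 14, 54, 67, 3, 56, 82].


i=0: 4!=54
i=1: 17!=54
i=2: 47!=54
i=3: 26!=54
i=4: 14!=54
i=5: 54==54 found!

Found at 5, 6 comps


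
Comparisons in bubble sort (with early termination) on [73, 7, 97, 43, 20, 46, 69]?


Algorithm: bubble sort (with early termination)
Input: [73, 7, 97, 43, 20, 46, 69]
Sorted: [7, 20, 43, 46, 69, 73, 97]

18


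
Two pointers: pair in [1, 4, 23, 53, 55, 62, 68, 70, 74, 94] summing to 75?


lo=0(1)+hi=9(94)=95
lo=0(1)+hi=8(74)=75

Yes: 1+74=75


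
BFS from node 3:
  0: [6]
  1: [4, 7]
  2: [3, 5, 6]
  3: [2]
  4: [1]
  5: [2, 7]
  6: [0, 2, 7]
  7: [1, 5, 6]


Visit 3, enqueue [2]
Visit 2, enqueue [5, 6]
Visit 5, enqueue [7]
Visit 6, enqueue [0]
Visit 7, enqueue [1]
Visit 0, enqueue []
Visit 1, enqueue [4]
Visit 4, enqueue []

BFS order: [3, 2, 5, 6, 7, 0, 1, 4]


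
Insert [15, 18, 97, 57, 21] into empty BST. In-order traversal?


Insert 15: root
Insert 18: R from 15
Insert 97: R from 15 -> R from 18
Insert 57: R from 15 -> R from 18 -> L from 97
Insert 21: R from 15 -> R from 18 -> L from 97 -> L from 57

In-order: [15, 18, 21, 57, 97]


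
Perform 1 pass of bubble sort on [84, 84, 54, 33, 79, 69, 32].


Initial: [84, 84, 54, 33, 79, 69, 32]
Pass 1: [84, 54, 33, 79, 69, 32, 84] (5 swaps)

After 1 pass: [84, 54, 33, 79, 69, 32, 84]


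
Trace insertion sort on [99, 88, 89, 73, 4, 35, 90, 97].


Initial: [99, 88, 89, 73, 4, 35, 90, 97]
Insert 88: [88, 99, 89, 73, 4, 35, 90, 97]
Insert 89: [88, 89, 99, 73, 4, 35, 90, 97]
Insert 73: [73, 88, 89, 99, 4, 35, 90, 97]
Insert 4: [4, 73, 88, 89, 99, 35, 90, 97]
Insert 35: [4, 35, 73, 88, 89, 99, 90, 97]
Insert 90: [4, 35, 73, 88, 89, 90, 99, 97]
Insert 97: [4, 35, 73, 88, 89, 90, 97, 99]

Sorted: [4, 35, 73, 88, 89, 90, 97, 99]


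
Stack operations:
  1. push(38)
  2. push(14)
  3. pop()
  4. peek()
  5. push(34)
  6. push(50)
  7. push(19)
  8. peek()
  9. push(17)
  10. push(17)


push(38) -> [38]
push(14) -> [38, 14]
pop()->14, [38]
peek()->38
push(34) -> [38, 34]
push(50) -> [38, 34, 50]
push(19) -> [38, 34, 50, 19]
peek()->19
push(17) -> [38, 34, 50, 19, 17]
push(17) -> [38, 34, 50, 19, 17, 17]

Final stack: [38, 34, 50, 19, 17, 17]


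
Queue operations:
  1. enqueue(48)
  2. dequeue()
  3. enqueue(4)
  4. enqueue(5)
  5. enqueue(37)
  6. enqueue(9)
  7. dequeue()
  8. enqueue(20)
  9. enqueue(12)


enqueue(48) -> [48]
dequeue()->48, []
enqueue(4) -> [4]
enqueue(5) -> [4, 5]
enqueue(37) -> [4, 5, 37]
enqueue(9) -> [4, 5, 37, 9]
dequeue()->4, [5, 37, 9]
enqueue(20) -> [5, 37, 9, 20]
enqueue(12) -> [5, 37, 9, 20, 12]

Final queue: [5, 37, 9, 20, 12]


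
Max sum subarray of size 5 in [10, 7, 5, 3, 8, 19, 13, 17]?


[0:5]: 33
[1:6]: 42
[2:7]: 48
[3:8]: 60

Max: 60 at [3:8]


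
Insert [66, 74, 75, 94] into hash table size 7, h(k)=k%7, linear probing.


Insert 66: h=3 -> slot 3
Insert 74: h=4 -> slot 4
Insert 75: h=5 -> slot 5
Insert 94: h=3, 3 probes -> slot 6

Table: [None, None, None, 66, 74, 75, 94]


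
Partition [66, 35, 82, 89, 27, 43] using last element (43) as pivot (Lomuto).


Pivot: 43
  35 <= 43: swap -> [35, 66, 82, 89, 27, 43]
  27 <= 43: swap -> [35, 27, 82, 89, 66, 43]
Place pivot at 2: [35, 27, 43, 89, 66, 82]

Partitioned: [35, 27, 43, 89, 66, 82]


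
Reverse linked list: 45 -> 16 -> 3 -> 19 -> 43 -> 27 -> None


Step 1: curr=45, set curr.next=prev(None) | reversed so far: 45
Step 2: curr=16, set curr.next=prev(45) | reversed so far: 16 -> 45
Step 3: curr=3, set curr.next=prev(16) | reversed so far: 3 -> 16 -> 45
Step 4: curr=19, set curr.next=prev(3) | reversed so far: 19 -> 3 -> 16 -> 45
Step 5: curr=43, set curr.next=prev(19) | reversed so far: 43 -> 19 -> 3 -> 16 -> 45
Step 6: curr=27, set curr.next=prev(43) | reversed so far: 27 -> 43 -> 19 -> 3 -> 16 -> 45

27 -> 43 -> 19 -> 3 -> 16 -> 45 -> None


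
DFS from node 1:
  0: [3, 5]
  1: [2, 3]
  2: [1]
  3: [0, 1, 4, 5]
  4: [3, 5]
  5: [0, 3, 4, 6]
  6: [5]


Visit 1, push [3, 2]
Visit 2, push []
Visit 3, push [5, 4, 0]
Visit 0, push [5]
Visit 5, push [6, 4]
Visit 4, push []
Visit 6, push []

DFS order: [1, 2, 3, 0, 5, 4, 6]


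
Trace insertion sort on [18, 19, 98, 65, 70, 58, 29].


Initial: [18, 19, 98, 65, 70, 58, 29]
Insert 19: [18, 19, 98, 65, 70, 58, 29]
Insert 98: [18, 19, 98, 65, 70, 58, 29]
Insert 65: [18, 19, 65, 98, 70, 58, 29]
Insert 70: [18, 19, 65, 70, 98, 58, 29]
Insert 58: [18, 19, 58, 65, 70, 98, 29]
Insert 29: [18, 19, 29, 58, 65, 70, 98]

Sorted: [18, 19, 29, 58, 65, 70, 98]


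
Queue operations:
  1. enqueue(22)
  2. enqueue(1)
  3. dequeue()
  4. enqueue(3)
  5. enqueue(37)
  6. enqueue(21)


enqueue(22) -> [22]
enqueue(1) -> [22, 1]
dequeue()->22, [1]
enqueue(3) -> [1, 3]
enqueue(37) -> [1, 3, 37]
enqueue(21) -> [1, 3, 37, 21]

Final queue: [1, 3, 37, 21]


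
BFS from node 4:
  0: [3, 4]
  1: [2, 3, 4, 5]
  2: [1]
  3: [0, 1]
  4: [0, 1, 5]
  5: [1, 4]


Visit 4, enqueue [0, 1, 5]
Visit 0, enqueue [3]
Visit 1, enqueue [2]
Visit 5, enqueue []
Visit 3, enqueue []
Visit 2, enqueue []

BFS order: [4, 0, 1, 5, 3, 2]


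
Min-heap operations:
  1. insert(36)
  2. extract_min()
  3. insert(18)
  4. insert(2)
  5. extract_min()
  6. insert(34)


insert(36) -> [36]
extract_min()->36, []
insert(18) -> [18]
insert(2) -> [2, 18]
extract_min()->2, [18]
insert(34) -> [18, 34]

Final heap: [18, 34]


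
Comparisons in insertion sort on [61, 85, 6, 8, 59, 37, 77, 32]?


Algorithm: insertion sort
Input: [61, 85, 6, 8, 59, 37, 77, 32]
Sorted: [6, 8, 32, 37, 59, 61, 77, 85]

21


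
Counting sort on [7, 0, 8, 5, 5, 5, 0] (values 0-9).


Input: [7, 0, 8, 5, 5, 5, 0]
Counts: [2, 0, 0, 0, 0, 3, 0, 1, 1, 0]

Sorted: [0, 0, 5, 5, 5, 7, 8]


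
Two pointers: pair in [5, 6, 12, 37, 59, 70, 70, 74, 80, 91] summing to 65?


lo=0(5)+hi=9(91)=96
lo=0(5)+hi=8(80)=85
lo=0(5)+hi=7(74)=79
lo=0(5)+hi=6(70)=75
lo=0(5)+hi=5(70)=75
lo=0(5)+hi=4(59)=64
lo=1(6)+hi=4(59)=65

Yes: 6+59=65


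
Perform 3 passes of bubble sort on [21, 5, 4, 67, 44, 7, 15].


Initial: [21, 5, 4, 67, 44, 7, 15]
Pass 1: [5, 4, 21, 44, 7, 15, 67] (5 swaps)
Pass 2: [4, 5, 21, 7, 15, 44, 67] (3 swaps)
Pass 3: [4, 5, 7, 15, 21, 44, 67] (2 swaps)

After 3 passes: [4, 5, 7, 15, 21, 44, 67]


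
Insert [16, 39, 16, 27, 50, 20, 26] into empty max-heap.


Insert 16: [16]
Insert 39: [39, 16]
Insert 16: [39, 16, 16]
Insert 27: [39, 27, 16, 16]
Insert 50: [50, 39, 16, 16, 27]
Insert 20: [50, 39, 20, 16, 27, 16]
Insert 26: [50, 39, 26, 16, 27, 16, 20]

Final heap: [50, 39, 26, 16, 27, 16, 20]


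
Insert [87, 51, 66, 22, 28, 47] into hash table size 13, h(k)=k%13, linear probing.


Insert 87: h=9 -> slot 9
Insert 51: h=12 -> slot 12
Insert 66: h=1 -> slot 1
Insert 22: h=9, 1 probes -> slot 10
Insert 28: h=2 -> slot 2
Insert 47: h=8 -> slot 8

Table: [None, 66, 28, None, None, None, None, None, 47, 87, 22, None, 51]


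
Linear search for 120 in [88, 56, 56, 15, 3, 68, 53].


i=0: 88!=120
i=1: 56!=120
i=2: 56!=120
i=3: 15!=120
i=4: 3!=120
i=5: 68!=120
i=6: 53!=120

Not found, 7 comps


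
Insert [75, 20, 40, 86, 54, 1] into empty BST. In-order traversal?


Insert 75: root
Insert 20: L from 75
Insert 40: L from 75 -> R from 20
Insert 86: R from 75
Insert 54: L from 75 -> R from 20 -> R from 40
Insert 1: L from 75 -> L from 20

In-order: [1, 20, 40, 54, 75, 86]


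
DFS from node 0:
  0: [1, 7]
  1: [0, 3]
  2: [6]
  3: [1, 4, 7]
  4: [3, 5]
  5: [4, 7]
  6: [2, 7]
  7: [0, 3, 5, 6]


Visit 0, push [7, 1]
Visit 1, push [3]
Visit 3, push [7, 4]
Visit 4, push [5]
Visit 5, push [7]
Visit 7, push [6]
Visit 6, push [2]
Visit 2, push []

DFS order: [0, 1, 3, 4, 5, 7, 6, 2]


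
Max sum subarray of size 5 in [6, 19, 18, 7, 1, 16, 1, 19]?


[0:5]: 51
[1:6]: 61
[2:7]: 43
[3:8]: 44

Max: 61 at [1:6]


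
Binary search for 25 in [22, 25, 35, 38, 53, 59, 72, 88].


Step 1: lo=0, hi=7, mid=3, val=38
Step 2: lo=0, hi=2, mid=1, val=25

Found at index 1


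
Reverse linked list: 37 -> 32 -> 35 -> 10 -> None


Step 1: curr=37, set curr.next=prev(None) | reversed so far: 37
Step 2: curr=32, set curr.next=prev(37) | reversed so far: 32 -> 37
Step 3: curr=35, set curr.next=prev(32) | reversed so far: 35 -> 32 -> 37
Step 4: curr=10, set curr.next=prev(35) | reversed so far: 10 -> 35 -> 32 -> 37

10 -> 35 -> 32 -> 37 -> None


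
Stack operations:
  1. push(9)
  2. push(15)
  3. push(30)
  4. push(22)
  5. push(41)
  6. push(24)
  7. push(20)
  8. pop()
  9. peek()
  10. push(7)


push(9) -> [9]
push(15) -> [9, 15]
push(30) -> [9, 15, 30]
push(22) -> [9, 15, 30, 22]
push(41) -> [9, 15, 30, 22, 41]
push(24) -> [9, 15, 30, 22, 41, 24]
push(20) -> [9, 15, 30, 22, 41, 24, 20]
pop()->20, [9, 15, 30, 22, 41, 24]
peek()->24
push(7) -> [9, 15, 30, 22, 41, 24, 7]

Final stack: [9, 15, 30, 22, 41, 24, 7]


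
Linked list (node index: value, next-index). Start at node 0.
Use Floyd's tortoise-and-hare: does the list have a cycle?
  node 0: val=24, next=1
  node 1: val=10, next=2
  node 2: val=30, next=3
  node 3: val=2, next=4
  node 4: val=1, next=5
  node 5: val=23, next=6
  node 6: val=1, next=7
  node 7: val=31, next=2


Floyd's tortoise (slow, +1) and hare (fast, +2):
  init: slow=0, fast=0
  step 1: slow=1, fast=2
  step 2: slow=2, fast=4
  step 3: slow=3, fast=6
  step 4: slow=4, fast=2
  step 5: slow=5, fast=4
  step 6: slow=6, fast=6
  slow == fast at node 6: cycle detected

Cycle: yes


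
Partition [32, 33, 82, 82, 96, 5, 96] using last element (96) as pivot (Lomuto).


Pivot: 96
  32 <= 96: advance i (no swap)
  33 <= 96: advance i (no swap)
  82 <= 96: advance i (no swap)
  82 <= 96: advance i (no swap)
  96 <= 96: advance i (no swap)
  5 <= 96: advance i (no swap)
Place pivot at 6: [32, 33, 82, 82, 96, 5, 96]

Partitioned: [32, 33, 82, 82, 96, 5, 96]


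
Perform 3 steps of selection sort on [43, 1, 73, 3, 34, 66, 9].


Initial: [43, 1, 73, 3, 34, 66, 9]
Step 1: min=1 at 1
  Swap: [1, 43, 73, 3, 34, 66, 9]
Step 2: min=3 at 3
  Swap: [1, 3, 73, 43, 34, 66, 9]
Step 3: min=9 at 6
  Swap: [1, 3, 9, 43, 34, 66, 73]

After 3 steps: [1, 3, 9, 43, 34, 66, 73]


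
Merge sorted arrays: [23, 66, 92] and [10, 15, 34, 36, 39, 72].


Take 10 from B
Take 15 from B
Take 23 from A
Take 34 from B
Take 36 from B
Take 39 from B
Take 66 from A
Take 72 from B

Merged: [10, 15, 23, 34, 36, 39, 66, 72, 92]


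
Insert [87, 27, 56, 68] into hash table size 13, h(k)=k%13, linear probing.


Insert 87: h=9 -> slot 9
Insert 27: h=1 -> slot 1
Insert 56: h=4 -> slot 4
Insert 68: h=3 -> slot 3

Table: [None, 27, None, 68, 56, None, None, None, None, 87, None, None, None]


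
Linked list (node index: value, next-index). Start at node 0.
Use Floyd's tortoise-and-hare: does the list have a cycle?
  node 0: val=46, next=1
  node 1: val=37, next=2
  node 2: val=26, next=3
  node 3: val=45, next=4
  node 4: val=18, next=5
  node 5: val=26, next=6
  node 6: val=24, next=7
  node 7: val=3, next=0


Floyd's tortoise (slow, +1) and hare (fast, +2):
  init: slow=0, fast=0
  step 1: slow=1, fast=2
  step 2: slow=2, fast=4
  step 3: slow=3, fast=6
  step 4: slow=4, fast=0
  step 5: slow=5, fast=2
  step 6: slow=6, fast=4
  step 7: slow=7, fast=6
  step 8: slow=0, fast=0
  slow == fast at node 0: cycle detected

Cycle: yes


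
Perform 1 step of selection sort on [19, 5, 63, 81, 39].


Initial: [19, 5, 63, 81, 39]
Step 1: min=5 at 1
  Swap: [5, 19, 63, 81, 39]

After 1 step: [5, 19, 63, 81, 39]


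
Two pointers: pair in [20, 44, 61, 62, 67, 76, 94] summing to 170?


lo=0(20)+hi=6(94)=114
lo=1(44)+hi=6(94)=138
lo=2(61)+hi=6(94)=155
lo=3(62)+hi=6(94)=156
lo=4(67)+hi=6(94)=161
lo=5(76)+hi=6(94)=170

Yes: 76+94=170


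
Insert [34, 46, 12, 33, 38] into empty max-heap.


Insert 34: [34]
Insert 46: [46, 34]
Insert 12: [46, 34, 12]
Insert 33: [46, 34, 12, 33]
Insert 38: [46, 38, 12, 33, 34]

Final heap: [46, 38, 12, 33, 34]


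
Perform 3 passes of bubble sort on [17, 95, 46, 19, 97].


Initial: [17, 95, 46, 19, 97]
Pass 1: [17, 46, 19, 95, 97] (2 swaps)
Pass 2: [17, 19, 46, 95, 97] (1 swaps)
Pass 3: [17, 19, 46, 95, 97] (0 swaps)

After 3 passes: [17, 19, 46, 95, 97]


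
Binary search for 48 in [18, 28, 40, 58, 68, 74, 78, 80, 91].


Step 1: lo=0, hi=8, mid=4, val=68
Step 2: lo=0, hi=3, mid=1, val=28
Step 3: lo=2, hi=3, mid=2, val=40
Step 4: lo=3, hi=3, mid=3, val=58

Not found


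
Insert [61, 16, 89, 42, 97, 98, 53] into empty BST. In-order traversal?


Insert 61: root
Insert 16: L from 61
Insert 89: R from 61
Insert 42: L from 61 -> R from 16
Insert 97: R from 61 -> R from 89
Insert 98: R from 61 -> R from 89 -> R from 97
Insert 53: L from 61 -> R from 16 -> R from 42

In-order: [16, 42, 53, 61, 89, 97, 98]


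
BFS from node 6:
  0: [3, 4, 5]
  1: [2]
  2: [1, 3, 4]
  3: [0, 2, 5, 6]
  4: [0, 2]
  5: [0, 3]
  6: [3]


Visit 6, enqueue [3]
Visit 3, enqueue [0, 2, 5]
Visit 0, enqueue [4]
Visit 2, enqueue [1]
Visit 5, enqueue []
Visit 4, enqueue []
Visit 1, enqueue []

BFS order: [6, 3, 0, 2, 5, 4, 1]


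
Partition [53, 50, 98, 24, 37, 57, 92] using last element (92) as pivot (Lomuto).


Pivot: 92
  53 <= 92: advance i (no swap)
  50 <= 92: advance i (no swap)
  24 <= 92: swap -> [53, 50, 24, 98, 37, 57, 92]
  37 <= 92: swap -> [53, 50, 24, 37, 98, 57, 92]
  57 <= 92: swap -> [53, 50, 24, 37, 57, 98, 92]
Place pivot at 5: [53, 50, 24, 37, 57, 92, 98]

Partitioned: [53, 50, 24, 37, 57, 92, 98]


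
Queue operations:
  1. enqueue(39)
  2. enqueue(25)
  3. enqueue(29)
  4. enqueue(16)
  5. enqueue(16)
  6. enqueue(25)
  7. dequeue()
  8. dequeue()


enqueue(39) -> [39]
enqueue(25) -> [39, 25]
enqueue(29) -> [39, 25, 29]
enqueue(16) -> [39, 25, 29, 16]
enqueue(16) -> [39, 25, 29, 16, 16]
enqueue(25) -> [39, 25, 29, 16, 16, 25]
dequeue()->39, [25, 29, 16, 16, 25]
dequeue()->25, [29, 16, 16, 25]

Final queue: [29, 16, 16, 25]


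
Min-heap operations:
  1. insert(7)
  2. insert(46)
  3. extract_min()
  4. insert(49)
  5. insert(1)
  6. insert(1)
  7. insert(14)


insert(7) -> [7]
insert(46) -> [7, 46]
extract_min()->7, [46]
insert(49) -> [46, 49]
insert(1) -> [1, 49, 46]
insert(1) -> [1, 1, 46, 49]
insert(14) -> [1, 1, 46, 49, 14]

Final heap: [1, 1, 46, 49, 14]


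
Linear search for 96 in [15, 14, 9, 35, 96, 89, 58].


i=0: 15!=96
i=1: 14!=96
i=2: 9!=96
i=3: 35!=96
i=4: 96==96 found!

Found at 4, 5 comps


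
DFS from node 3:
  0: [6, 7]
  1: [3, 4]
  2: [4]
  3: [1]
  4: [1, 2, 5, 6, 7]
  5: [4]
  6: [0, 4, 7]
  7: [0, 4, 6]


Visit 3, push [1]
Visit 1, push [4]
Visit 4, push [7, 6, 5, 2]
Visit 2, push []
Visit 5, push []
Visit 6, push [7, 0]
Visit 0, push [7]
Visit 7, push []

DFS order: [3, 1, 4, 2, 5, 6, 0, 7]


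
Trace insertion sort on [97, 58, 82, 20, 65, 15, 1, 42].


Initial: [97, 58, 82, 20, 65, 15, 1, 42]
Insert 58: [58, 97, 82, 20, 65, 15, 1, 42]
Insert 82: [58, 82, 97, 20, 65, 15, 1, 42]
Insert 20: [20, 58, 82, 97, 65, 15, 1, 42]
Insert 65: [20, 58, 65, 82, 97, 15, 1, 42]
Insert 15: [15, 20, 58, 65, 82, 97, 1, 42]
Insert 1: [1, 15, 20, 58, 65, 82, 97, 42]
Insert 42: [1, 15, 20, 42, 58, 65, 82, 97]

Sorted: [1, 15, 20, 42, 58, 65, 82, 97]


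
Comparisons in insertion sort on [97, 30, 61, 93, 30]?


Algorithm: insertion sort
Input: [97, 30, 61, 93, 30]
Sorted: [30, 30, 61, 93, 97]

9


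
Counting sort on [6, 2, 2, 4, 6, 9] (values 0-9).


Input: [6, 2, 2, 4, 6, 9]
Counts: [0, 0, 2, 0, 1, 0, 2, 0, 0, 1]

Sorted: [2, 2, 4, 6, 6, 9]


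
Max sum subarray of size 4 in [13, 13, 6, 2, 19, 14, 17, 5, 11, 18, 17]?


[0:4]: 34
[1:5]: 40
[2:6]: 41
[3:7]: 52
[4:8]: 55
[5:9]: 47
[6:10]: 51
[7:11]: 51

Max: 55 at [4:8]


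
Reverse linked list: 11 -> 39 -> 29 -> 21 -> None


Step 1: curr=11, set curr.next=prev(None) | reversed so far: 11
Step 2: curr=39, set curr.next=prev(11) | reversed so far: 39 -> 11
Step 3: curr=29, set curr.next=prev(39) | reversed so far: 29 -> 39 -> 11
Step 4: curr=21, set curr.next=prev(29) | reversed so far: 21 -> 29 -> 39 -> 11

21 -> 29 -> 39 -> 11 -> None


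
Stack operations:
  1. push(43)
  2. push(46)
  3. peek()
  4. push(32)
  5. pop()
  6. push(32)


push(43) -> [43]
push(46) -> [43, 46]
peek()->46
push(32) -> [43, 46, 32]
pop()->32, [43, 46]
push(32) -> [43, 46, 32]

Final stack: [43, 46, 32]


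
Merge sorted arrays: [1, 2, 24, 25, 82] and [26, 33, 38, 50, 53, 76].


Take 1 from A
Take 2 from A
Take 24 from A
Take 25 from A
Take 26 from B
Take 33 from B
Take 38 from B
Take 50 from B
Take 53 from B
Take 76 from B

Merged: [1, 2, 24, 25, 26, 33, 38, 50, 53, 76, 82]


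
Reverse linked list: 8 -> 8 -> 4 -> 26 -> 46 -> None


Step 1: curr=8, set curr.next=prev(None) | reversed so far: 8
Step 2: curr=8, set curr.next=prev(8) | reversed so far: 8 -> 8
Step 3: curr=4, set curr.next=prev(8) | reversed so far: 4 -> 8 -> 8
Step 4: curr=26, set curr.next=prev(4) | reversed so far: 26 -> 4 -> 8 -> 8
Step 5: curr=46, set curr.next=prev(26) | reversed so far: 46 -> 26 -> 4 -> 8 -> 8

46 -> 26 -> 4 -> 8 -> 8 -> None


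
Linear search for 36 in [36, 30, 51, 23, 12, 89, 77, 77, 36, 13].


i=0: 36==36 found!

Found at 0, 1 comps


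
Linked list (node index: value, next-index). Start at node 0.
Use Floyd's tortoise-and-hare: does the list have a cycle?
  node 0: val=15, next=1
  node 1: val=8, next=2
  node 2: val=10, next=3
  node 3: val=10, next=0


Floyd's tortoise (slow, +1) and hare (fast, +2):
  init: slow=0, fast=0
  step 1: slow=1, fast=2
  step 2: slow=2, fast=0
  step 3: slow=3, fast=2
  step 4: slow=0, fast=0
  slow == fast at node 0: cycle detected

Cycle: yes


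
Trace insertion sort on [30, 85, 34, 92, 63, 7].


Initial: [30, 85, 34, 92, 63, 7]
Insert 85: [30, 85, 34, 92, 63, 7]
Insert 34: [30, 34, 85, 92, 63, 7]
Insert 92: [30, 34, 85, 92, 63, 7]
Insert 63: [30, 34, 63, 85, 92, 7]
Insert 7: [7, 30, 34, 63, 85, 92]

Sorted: [7, 30, 34, 63, 85, 92]


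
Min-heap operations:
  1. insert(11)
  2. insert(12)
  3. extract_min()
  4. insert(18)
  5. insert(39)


insert(11) -> [11]
insert(12) -> [11, 12]
extract_min()->11, [12]
insert(18) -> [12, 18]
insert(39) -> [12, 18, 39]

Final heap: [12, 18, 39]


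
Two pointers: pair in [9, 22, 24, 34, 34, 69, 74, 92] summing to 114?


lo=0(9)+hi=7(92)=101
lo=1(22)+hi=7(92)=114

Yes: 22+92=114


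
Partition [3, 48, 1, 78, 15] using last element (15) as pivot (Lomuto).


Pivot: 15
  3 <= 15: advance i (no swap)
  1 <= 15: swap -> [3, 1, 48, 78, 15]
Place pivot at 2: [3, 1, 15, 78, 48]

Partitioned: [3, 1, 15, 78, 48]


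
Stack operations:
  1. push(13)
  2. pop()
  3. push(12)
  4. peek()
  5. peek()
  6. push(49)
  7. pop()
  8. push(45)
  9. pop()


push(13) -> [13]
pop()->13, []
push(12) -> [12]
peek()->12
peek()->12
push(49) -> [12, 49]
pop()->49, [12]
push(45) -> [12, 45]
pop()->45, [12]

Final stack: [12]


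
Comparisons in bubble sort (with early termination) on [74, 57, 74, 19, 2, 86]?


Algorithm: bubble sort (with early termination)
Input: [74, 57, 74, 19, 2, 86]
Sorted: [2, 19, 57, 74, 74, 86]

15


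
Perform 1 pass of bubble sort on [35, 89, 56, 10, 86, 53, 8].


Initial: [35, 89, 56, 10, 86, 53, 8]
Pass 1: [35, 56, 10, 86, 53, 8, 89] (5 swaps)

After 1 pass: [35, 56, 10, 86, 53, 8, 89]


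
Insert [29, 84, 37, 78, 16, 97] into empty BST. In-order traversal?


Insert 29: root
Insert 84: R from 29
Insert 37: R from 29 -> L from 84
Insert 78: R from 29 -> L from 84 -> R from 37
Insert 16: L from 29
Insert 97: R from 29 -> R from 84

In-order: [16, 29, 37, 78, 84, 97]


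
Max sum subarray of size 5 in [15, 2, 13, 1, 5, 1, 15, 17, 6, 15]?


[0:5]: 36
[1:6]: 22
[2:7]: 35
[3:8]: 39
[4:9]: 44
[5:10]: 54

Max: 54 at [5:10]


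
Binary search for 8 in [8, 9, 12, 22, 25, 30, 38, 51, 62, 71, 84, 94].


Step 1: lo=0, hi=11, mid=5, val=30
Step 2: lo=0, hi=4, mid=2, val=12
Step 3: lo=0, hi=1, mid=0, val=8

Found at index 0


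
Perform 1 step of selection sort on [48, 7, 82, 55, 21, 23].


Initial: [48, 7, 82, 55, 21, 23]
Step 1: min=7 at 1
  Swap: [7, 48, 82, 55, 21, 23]

After 1 step: [7, 48, 82, 55, 21, 23]


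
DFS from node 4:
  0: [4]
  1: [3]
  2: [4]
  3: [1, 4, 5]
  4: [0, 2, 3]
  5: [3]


Visit 4, push [3, 2, 0]
Visit 0, push []
Visit 2, push []
Visit 3, push [5, 1]
Visit 1, push []
Visit 5, push []

DFS order: [4, 0, 2, 3, 1, 5]


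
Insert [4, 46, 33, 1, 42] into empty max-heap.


Insert 4: [4]
Insert 46: [46, 4]
Insert 33: [46, 4, 33]
Insert 1: [46, 4, 33, 1]
Insert 42: [46, 42, 33, 1, 4]

Final heap: [46, 42, 33, 1, 4]


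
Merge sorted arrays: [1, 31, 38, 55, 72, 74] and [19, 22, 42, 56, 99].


Take 1 from A
Take 19 from B
Take 22 from B
Take 31 from A
Take 38 from A
Take 42 from B
Take 55 from A
Take 56 from B
Take 72 from A
Take 74 from A

Merged: [1, 19, 22, 31, 38, 42, 55, 56, 72, 74, 99]


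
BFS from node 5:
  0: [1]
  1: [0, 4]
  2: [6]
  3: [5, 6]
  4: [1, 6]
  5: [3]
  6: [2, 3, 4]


Visit 5, enqueue [3]
Visit 3, enqueue [6]
Visit 6, enqueue [2, 4]
Visit 2, enqueue []
Visit 4, enqueue [1]
Visit 1, enqueue [0]
Visit 0, enqueue []

BFS order: [5, 3, 6, 2, 4, 1, 0]


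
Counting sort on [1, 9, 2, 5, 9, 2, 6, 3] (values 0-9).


Input: [1, 9, 2, 5, 9, 2, 6, 3]
Counts: [0, 1, 2, 1, 0, 1, 1, 0, 0, 2]

Sorted: [1, 2, 2, 3, 5, 6, 9, 9]


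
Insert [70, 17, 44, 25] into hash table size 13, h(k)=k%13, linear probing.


Insert 70: h=5 -> slot 5
Insert 17: h=4 -> slot 4
Insert 44: h=5, 1 probes -> slot 6
Insert 25: h=12 -> slot 12

Table: [None, None, None, None, 17, 70, 44, None, None, None, None, None, 25]


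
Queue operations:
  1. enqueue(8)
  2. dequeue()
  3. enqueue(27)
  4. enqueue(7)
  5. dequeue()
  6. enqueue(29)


enqueue(8) -> [8]
dequeue()->8, []
enqueue(27) -> [27]
enqueue(7) -> [27, 7]
dequeue()->27, [7]
enqueue(29) -> [7, 29]

Final queue: [7, 29]


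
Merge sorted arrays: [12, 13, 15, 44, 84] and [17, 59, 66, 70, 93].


Take 12 from A
Take 13 from A
Take 15 from A
Take 17 from B
Take 44 from A
Take 59 from B
Take 66 from B
Take 70 from B
Take 84 from A

Merged: [12, 13, 15, 17, 44, 59, 66, 70, 84, 93]


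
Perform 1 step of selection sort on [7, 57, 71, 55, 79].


Initial: [7, 57, 71, 55, 79]
Step 1: min=7 at 0
  Swap: [7, 57, 71, 55, 79]

After 1 step: [7, 57, 71, 55, 79]


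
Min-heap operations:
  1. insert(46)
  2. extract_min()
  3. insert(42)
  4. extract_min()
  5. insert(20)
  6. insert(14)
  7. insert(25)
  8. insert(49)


insert(46) -> [46]
extract_min()->46, []
insert(42) -> [42]
extract_min()->42, []
insert(20) -> [20]
insert(14) -> [14, 20]
insert(25) -> [14, 20, 25]
insert(49) -> [14, 20, 25, 49]

Final heap: [14, 20, 25, 49]


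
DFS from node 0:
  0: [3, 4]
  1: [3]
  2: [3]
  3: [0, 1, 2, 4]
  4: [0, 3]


Visit 0, push [4, 3]
Visit 3, push [4, 2, 1]
Visit 1, push []
Visit 2, push []
Visit 4, push []

DFS order: [0, 3, 1, 2, 4]


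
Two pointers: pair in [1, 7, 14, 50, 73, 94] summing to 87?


lo=0(1)+hi=5(94)=95
lo=0(1)+hi=4(73)=74
lo=1(7)+hi=4(73)=80
lo=2(14)+hi=4(73)=87

Yes: 14+73=87


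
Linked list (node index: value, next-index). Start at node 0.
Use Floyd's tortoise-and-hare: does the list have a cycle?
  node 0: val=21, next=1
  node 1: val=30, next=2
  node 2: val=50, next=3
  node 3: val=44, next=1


Floyd's tortoise (slow, +1) and hare (fast, +2):
  init: slow=0, fast=0
  step 1: slow=1, fast=2
  step 2: slow=2, fast=1
  step 3: slow=3, fast=3
  slow == fast at node 3: cycle detected

Cycle: yes


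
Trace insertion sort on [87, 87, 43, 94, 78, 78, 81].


Initial: [87, 87, 43, 94, 78, 78, 81]
Insert 87: [87, 87, 43, 94, 78, 78, 81]
Insert 43: [43, 87, 87, 94, 78, 78, 81]
Insert 94: [43, 87, 87, 94, 78, 78, 81]
Insert 78: [43, 78, 87, 87, 94, 78, 81]
Insert 78: [43, 78, 78, 87, 87, 94, 81]
Insert 81: [43, 78, 78, 81, 87, 87, 94]

Sorted: [43, 78, 78, 81, 87, 87, 94]


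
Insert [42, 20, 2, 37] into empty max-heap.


Insert 42: [42]
Insert 20: [42, 20]
Insert 2: [42, 20, 2]
Insert 37: [42, 37, 2, 20]

Final heap: [42, 37, 2, 20]


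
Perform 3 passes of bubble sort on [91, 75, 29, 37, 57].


Initial: [91, 75, 29, 37, 57]
Pass 1: [75, 29, 37, 57, 91] (4 swaps)
Pass 2: [29, 37, 57, 75, 91] (3 swaps)
Pass 3: [29, 37, 57, 75, 91] (0 swaps)

After 3 passes: [29, 37, 57, 75, 91]


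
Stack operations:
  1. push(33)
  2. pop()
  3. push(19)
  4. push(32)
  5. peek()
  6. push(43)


push(33) -> [33]
pop()->33, []
push(19) -> [19]
push(32) -> [19, 32]
peek()->32
push(43) -> [19, 32, 43]

Final stack: [19, 32, 43]


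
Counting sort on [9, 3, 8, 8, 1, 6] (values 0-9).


Input: [9, 3, 8, 8, 1, 6]
Counts: [0, 1, 0, 1, 0, 0, 1, 0, 2, 1]

Sorted: [1, 3, 6, 8, 8, 9]
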